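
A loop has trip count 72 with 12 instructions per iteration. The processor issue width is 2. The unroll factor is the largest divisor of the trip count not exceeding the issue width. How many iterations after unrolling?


Largest divisor of 72 <= 2 is 2
New iterations = 72 / 2 = 36

36


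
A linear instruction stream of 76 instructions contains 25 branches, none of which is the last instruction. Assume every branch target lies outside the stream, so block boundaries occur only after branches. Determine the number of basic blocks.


With no in-sequence branch targets, the leaders are the first instruction plus the instruction after each branch.
Number of basic blocks = branches + 1
= 25 + 1 = 26

26


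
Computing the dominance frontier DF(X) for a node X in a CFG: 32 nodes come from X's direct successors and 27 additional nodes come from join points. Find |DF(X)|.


DF(X) = direct successor contributions + join point contributions
= 32 + 27 = 59

59


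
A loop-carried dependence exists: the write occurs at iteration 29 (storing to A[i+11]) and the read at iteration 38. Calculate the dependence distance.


Distance = read iteration - write iteration
= 38 - 29 = 9

9


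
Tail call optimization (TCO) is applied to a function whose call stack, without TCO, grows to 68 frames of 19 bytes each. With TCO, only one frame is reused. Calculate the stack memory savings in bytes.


Without TCO: 68 * 19 = 1292 bytes
With TCO: reuse 1 frame = 19 bytes
Savings = 1292 - 19 = 1273

1273


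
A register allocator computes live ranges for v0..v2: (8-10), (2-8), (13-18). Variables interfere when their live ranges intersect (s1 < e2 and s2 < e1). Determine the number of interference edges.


Check all pairs for overlapping intervals.
Two intervals (s1,e1) and (s2,e2) overlap if s1 < e2 and s2 < e1.
v0 (8-10) vs v1..v2: overlaps none -> 0
v1 (2-8) vs v2: overlaps none -> 0
Total overlapping pairs = 0 + 0 = 0

0


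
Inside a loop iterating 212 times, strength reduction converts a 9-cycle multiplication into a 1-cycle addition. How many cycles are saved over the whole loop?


Per-iteration saving = 9 - 1 = 8
Total saved = 212 * 8 = 1696

1696


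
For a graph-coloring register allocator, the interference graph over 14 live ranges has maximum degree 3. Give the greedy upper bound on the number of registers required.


Greedy coloring never needs more than (max_degree + 1) colors: when coloring a vertex, at most max_degree neighbors are already colored.
Upper bound = 3 + 1 = 4

4


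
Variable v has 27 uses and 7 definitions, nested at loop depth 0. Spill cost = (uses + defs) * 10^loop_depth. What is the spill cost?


uses + defs = 27 + 7 = 34
10^0 = 1
Spill cost = 34 * 1 = 34

34


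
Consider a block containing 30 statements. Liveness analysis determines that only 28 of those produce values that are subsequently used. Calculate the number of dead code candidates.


Dead code = total statements - live definitions
= 30 - 28 = 2

2


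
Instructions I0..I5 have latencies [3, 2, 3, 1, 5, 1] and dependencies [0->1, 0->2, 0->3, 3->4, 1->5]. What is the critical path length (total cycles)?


Compute longest path through dependency graph: dist(Ik) = max over predecessors of dist + latency(Ik).
dist(I0) = latency 3 = 3
dist(I1) = dist(I0) + 2 = 3 + 2 = 5
dist(I2) = dist(I0) + 3 = 3 + 3 = 6
dist(I3) = dist(I0) + 1 = 3 + 1 = 4
dist(I4) = dist(I3) + 5 = 4 + 5 = 9
dist(I5) = dist(I1) + 1 = 5 + 1 = 6
Critical path = max dist = 9

9


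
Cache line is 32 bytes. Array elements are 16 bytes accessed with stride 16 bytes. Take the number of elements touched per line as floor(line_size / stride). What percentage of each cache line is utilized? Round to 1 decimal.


Elements per cache line = floor(32 / 16) = 2
Bytes used = 2 * 16 = 32
Utilization = 32 / 32 * 100 = 100.0%

100.0


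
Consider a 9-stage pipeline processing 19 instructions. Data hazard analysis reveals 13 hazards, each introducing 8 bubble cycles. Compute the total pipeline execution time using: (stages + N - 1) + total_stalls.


Base cycles = 9 + 19 - 1 = 27
Total stalls = 13 * 8 = 104
Total = 27 + 104 = 131

131


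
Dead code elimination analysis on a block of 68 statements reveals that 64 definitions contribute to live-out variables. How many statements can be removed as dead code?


Dead code = total statements - live definitions
= 68 - 64 = 4

4


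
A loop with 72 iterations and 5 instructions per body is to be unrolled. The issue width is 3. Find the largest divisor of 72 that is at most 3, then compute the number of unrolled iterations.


Largest divisor of 72 <= 3 is 3
New iterations = 72 / 3 = 24

24


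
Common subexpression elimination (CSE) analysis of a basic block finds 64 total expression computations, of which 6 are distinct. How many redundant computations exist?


CSE count = total expressions - unique expressions
= 64 - 6 = 58

58


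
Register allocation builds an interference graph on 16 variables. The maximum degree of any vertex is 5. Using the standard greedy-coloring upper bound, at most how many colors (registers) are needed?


Greedy coloring never needs more than (max_degree + 1) colors: when coloring a vertex, at most max_degree neighbors are already colored.
Upper bound = 5 + 1 = 6

6


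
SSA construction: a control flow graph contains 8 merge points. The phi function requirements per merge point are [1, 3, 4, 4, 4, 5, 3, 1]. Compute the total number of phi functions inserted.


Total phi functions = sum of phi functions at each join node
= 1 + 3 + 4 + 4 + 4 + 5 + 3 + 1 = 25

25


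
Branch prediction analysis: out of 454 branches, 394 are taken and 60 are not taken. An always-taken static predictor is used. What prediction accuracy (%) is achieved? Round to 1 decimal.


Predictor: always-taken
Correct predictions = 394
Accuracy = 394 / 454 * 100 = 86.8%

86.8


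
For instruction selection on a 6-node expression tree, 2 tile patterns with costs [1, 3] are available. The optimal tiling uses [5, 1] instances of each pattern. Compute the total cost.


Total cost = sum(count_i * cost_i)
= 5*1 + 1*3
= 8

8


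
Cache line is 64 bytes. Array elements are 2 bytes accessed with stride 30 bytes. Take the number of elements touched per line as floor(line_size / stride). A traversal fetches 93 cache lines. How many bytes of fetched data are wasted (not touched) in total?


Elements per line = floor(64 / 30) = 2
Bytes used per line = 2 * 2 = 4
Wasted per line = 64 - 4 = 60
Total wasted = 60 * 93 = 5580

5580


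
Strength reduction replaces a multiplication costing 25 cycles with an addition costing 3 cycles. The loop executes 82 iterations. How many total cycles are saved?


Per-iteration saving = 25 - 3 = 22
Total saved = 82 * 22 = 1804

1804


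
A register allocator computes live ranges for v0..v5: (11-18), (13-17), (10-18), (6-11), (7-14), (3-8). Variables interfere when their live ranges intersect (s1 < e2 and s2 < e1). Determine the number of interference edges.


Check all pairs for overlapping intervals.
Two intervals (s1,e1) and (s2,e2) overlap if s1 < e2 and s2 < e1.
v0 (11-18) vs v1..v5: overlaps v1, v2, v4 -> 3
v1 (13-17) vs v2..v5: overlaps v2, v4 -> 2
v2 (10-18) vs v3..v5: overlaps v3, v4 -> 2
v3 (6-11) vs v4..v5: overlaps v4, v5 -> 2
v4 (7-14) vs v5: overlaps v5 -> 1
Total overlapping pairs = 3 + 2 + 2 + 2 + 1 = 10

10


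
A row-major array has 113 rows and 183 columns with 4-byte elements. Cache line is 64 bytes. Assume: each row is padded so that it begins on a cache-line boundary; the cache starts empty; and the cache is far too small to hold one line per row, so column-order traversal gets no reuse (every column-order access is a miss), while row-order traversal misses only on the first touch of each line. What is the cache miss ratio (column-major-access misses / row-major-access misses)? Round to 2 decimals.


Each row occupies 183 * 4 = 732 bytes and starts on a line boundary, so it spans ceil(732 / 64) = 12 cache lines.
Row-major traversal misses (one per line touched): 113 * ceil(183 * 4 / 64) = 1356
Column-major traversal misses (no reuse, every access misses): 113 * 183 = 20679
Ratio = 20679 / 1356 = 15.25

15.25


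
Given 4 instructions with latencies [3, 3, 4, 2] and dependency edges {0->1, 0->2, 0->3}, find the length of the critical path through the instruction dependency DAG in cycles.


Compute longest path through dependency graph: dist(Ik) = max over predecessors of dist + latency(Ik).
dist(I0) = latency 3 = 3
dist(I1) = dist(I0) + 3 = 3 + 3 = 6
dist(I2) = dist(I0) + 4 = 3 + 4 = 7
dist(I3) = dist(I0) + 2 = 3 + 2 = 5
Critical path = max dist = 7

7


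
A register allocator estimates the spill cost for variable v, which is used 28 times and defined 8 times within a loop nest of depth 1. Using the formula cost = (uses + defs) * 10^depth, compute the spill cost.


uses + defs = 28 + 8 = 36
10^1 = 10
Spill cost = 36 * 10 = 360

360


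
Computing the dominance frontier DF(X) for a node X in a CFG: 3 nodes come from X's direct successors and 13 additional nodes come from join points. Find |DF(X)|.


DF(X) = direct successor contributions + join point contributions
= 3 + 13 = 16

16


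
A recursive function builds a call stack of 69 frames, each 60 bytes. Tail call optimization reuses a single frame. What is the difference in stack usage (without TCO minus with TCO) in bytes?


Without TCO: 69 * 60 = 4140 bytes
With TCO: reuse 1 frame = 60 bytes
Savings = 4140 - 60 = 4080

4080


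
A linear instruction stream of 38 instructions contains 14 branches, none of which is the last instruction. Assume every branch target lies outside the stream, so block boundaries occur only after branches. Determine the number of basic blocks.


With no in-sequence branch targets, the leaders are the first instruction plus the instruction after each branch.
Number of basic blocks = branches + 1
= 14 + 1 = 15

15


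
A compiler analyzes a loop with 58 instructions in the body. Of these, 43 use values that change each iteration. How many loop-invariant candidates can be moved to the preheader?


Invariant candidates = total - loop-dependent
= 58 - 43 = 15

15


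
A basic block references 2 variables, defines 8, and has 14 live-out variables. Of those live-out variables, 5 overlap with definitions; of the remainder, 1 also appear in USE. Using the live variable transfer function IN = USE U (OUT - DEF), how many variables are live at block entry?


OUT - DEF: 14 - 5 = 9
|IN| = |USE| + |OUT - DEF| - |USE ∩ (OUT - DEF)| = 2 + 9 - 1 = 10

10


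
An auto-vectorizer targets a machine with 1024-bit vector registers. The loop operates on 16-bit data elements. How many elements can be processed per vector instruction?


Width = SIMD bits / data type bits
= 1024 / 16 = 64

64


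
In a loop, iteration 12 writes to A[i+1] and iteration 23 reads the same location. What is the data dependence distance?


Distance = read iteration - write iteration
= 23 - 12 = 11

11


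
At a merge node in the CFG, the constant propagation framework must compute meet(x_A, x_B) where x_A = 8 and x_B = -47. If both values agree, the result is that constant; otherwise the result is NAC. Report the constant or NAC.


Meet operation: if both paths give the same constant, result is that constant; if they differ, result is NAC (not-a-constant).
Path A: 8, Path B: -47 -> differ
Result: not-a-constant -> NAC

NAC


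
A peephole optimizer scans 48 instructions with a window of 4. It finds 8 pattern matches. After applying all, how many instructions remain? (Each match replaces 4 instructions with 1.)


Each match removes 3 instructions.
Total removed = 8 * 3 = 24
Remaining = 48 - 24 = 24

24


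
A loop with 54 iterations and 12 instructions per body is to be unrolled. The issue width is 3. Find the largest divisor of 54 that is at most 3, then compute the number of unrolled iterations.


Largest divisor of 54 <= 3 is 3
New iterations = 54 / 3 = 18

18


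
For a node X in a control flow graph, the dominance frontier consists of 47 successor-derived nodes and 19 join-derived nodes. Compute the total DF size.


DF(X) = direct successor contributions + join point contributions
= 47 + 19 = 66

66


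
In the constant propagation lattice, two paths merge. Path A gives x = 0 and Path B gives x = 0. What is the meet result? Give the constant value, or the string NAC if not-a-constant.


Meet operation: if both paths give the same constant, result is that constant; if they differ, result is NAC (not-a-constant).
Path A: 0, Path B: 0 -> equal
Result: constant -> 0

0


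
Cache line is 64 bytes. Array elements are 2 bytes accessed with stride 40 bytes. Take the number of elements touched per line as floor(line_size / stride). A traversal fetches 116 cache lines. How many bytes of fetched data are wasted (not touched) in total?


Elements per line = floor(64 / 40) = 1
Bytes used per line = 1 * 2 = 2
Wasted per line = 64 - 2 = 62
Total wasted = 62 * 116 = 7192

7192


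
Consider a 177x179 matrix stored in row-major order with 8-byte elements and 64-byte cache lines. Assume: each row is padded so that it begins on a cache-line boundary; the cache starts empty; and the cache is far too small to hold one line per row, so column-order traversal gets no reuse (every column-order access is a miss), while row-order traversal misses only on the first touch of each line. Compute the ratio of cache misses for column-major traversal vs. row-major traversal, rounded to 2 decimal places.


Each row occupies 179 * 8 = 1432 bytes and starts on a line boundary, so it spans ceil(1432 / 64) = 23 cache lines.
Row-major traversal misses (one per line touched): 177 * ceil(179 * 8 / 64) = 4071
Column-major traversal misses (no reuse, every access misses): 177 * 179 = 31683
Ratio = 31683 / 4071 = 7.78

7.78


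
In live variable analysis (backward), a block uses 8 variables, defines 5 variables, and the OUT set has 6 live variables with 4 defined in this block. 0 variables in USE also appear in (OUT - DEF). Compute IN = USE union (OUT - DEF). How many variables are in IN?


OUT - DEF: 6 - 4 = 2
|IN| = |USE| + |OUT - DEF| - |USE ∩ (OUT - DEF)| = 8 + 2 - 0 = 10

10


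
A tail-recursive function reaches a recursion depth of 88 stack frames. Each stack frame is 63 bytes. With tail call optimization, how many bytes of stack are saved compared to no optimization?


Without TCO: 88 * 63 = 5544 bytes
With TCO: reuse 1 frame = 63 bytes
Savings = 5544 - 63 = 5481

5481


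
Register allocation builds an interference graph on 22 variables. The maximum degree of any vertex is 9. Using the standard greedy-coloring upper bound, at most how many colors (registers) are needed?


Greedy coloring never needs more than (max_degree + 1) colors: when coloring a vertex, at most max_degree neighbors are already colored.
Upper bound = 9 + 1 = 10

10


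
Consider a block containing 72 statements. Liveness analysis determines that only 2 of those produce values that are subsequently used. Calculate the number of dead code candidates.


Dead code = total statements - live definitions
= 72 - 2 = 70

70


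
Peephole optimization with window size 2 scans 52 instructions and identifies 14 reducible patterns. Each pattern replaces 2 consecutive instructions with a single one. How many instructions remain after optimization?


Each match removes 1 instructions.
Total removed = 14 * 1 = 14
Remaining = 52 - 14 = 38

38


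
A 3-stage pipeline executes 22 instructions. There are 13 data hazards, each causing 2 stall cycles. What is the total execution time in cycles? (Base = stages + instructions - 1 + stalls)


Base cycles = 3 + 22 - 1 = 24
Total stalls = 13 * 2 = 26
Total = 24 + 26 = 50

50


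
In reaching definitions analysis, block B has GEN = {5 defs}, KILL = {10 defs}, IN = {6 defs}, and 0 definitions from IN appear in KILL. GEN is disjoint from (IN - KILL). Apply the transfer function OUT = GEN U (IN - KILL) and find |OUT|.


IN - KILL: 6 - 0 = 6 surviving definitions
OUT = GEN + surviving = 5 + 6 = 11

11


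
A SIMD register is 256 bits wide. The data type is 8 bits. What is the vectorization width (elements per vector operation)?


Width = SIMD bits / data type bits
= 256 / 8 = 32

32


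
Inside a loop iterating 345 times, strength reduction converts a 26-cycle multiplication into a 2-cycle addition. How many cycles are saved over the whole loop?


Per-iteration saving = 26 - 2 = 24
Total saved = 345 * 24 = 8280

8280


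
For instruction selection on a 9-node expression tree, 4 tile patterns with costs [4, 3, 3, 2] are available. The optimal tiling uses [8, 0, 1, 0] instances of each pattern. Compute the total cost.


Total cost = sum(count_i * cost_i)
= 8*4 + 0*3 + 1*3 + 0*2
= 35

35


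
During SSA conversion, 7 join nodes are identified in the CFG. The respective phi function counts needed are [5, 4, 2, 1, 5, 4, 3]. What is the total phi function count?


Total phi functions = sum of phi functions at each join node
= 5 + 4 + 2 + 1 + 5 + 4 + 3 = 24

24


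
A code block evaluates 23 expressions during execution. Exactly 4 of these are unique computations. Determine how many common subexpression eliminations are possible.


CSE count = total expressions - unique expressions
= 23 - 4 = 19

19


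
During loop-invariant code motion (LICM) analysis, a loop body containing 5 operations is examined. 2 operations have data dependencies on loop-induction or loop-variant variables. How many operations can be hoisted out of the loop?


Invariant candidates = total - loop-dependent
= 5 - 2 = 3

3


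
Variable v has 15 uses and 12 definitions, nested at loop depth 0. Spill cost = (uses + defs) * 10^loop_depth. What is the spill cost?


uses + defs = 15 + 12 = 27
10^0 = 1
Spill cost = 27 * 1 = 27

27


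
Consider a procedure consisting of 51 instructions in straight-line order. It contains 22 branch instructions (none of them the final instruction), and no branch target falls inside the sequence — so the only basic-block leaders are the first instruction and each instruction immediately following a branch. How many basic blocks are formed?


With no in-sequence branch targets, the leaders are the first instruction plus the instruction after each branch.
Number of basic blocks = branches + 1
= 22 + 1 = 23

23


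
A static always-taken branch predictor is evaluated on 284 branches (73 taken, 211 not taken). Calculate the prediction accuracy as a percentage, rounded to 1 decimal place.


Predictor: always-taken
Correct predictions = 73
Accuracy = 73 / 284 * 100 = 25.7%

25.7


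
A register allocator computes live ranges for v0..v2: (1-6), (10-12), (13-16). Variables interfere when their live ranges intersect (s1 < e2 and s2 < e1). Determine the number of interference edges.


Check all pairs for overlapping intervals.
Two intervals (s1,e1) and (s2,e2) overlap if s1 < e2 and s2 < e1.
v0 (1-6) vs v1..v2: overlaps none -> 0
v1 (10-12) vs v2: overlaps none -> 0
Total overlapping pairs = 0 + 0 = 0

0


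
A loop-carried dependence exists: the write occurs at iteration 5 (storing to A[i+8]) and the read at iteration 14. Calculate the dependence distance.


Distance = read iteration - write iteration
= 14 - 5 = 9

9


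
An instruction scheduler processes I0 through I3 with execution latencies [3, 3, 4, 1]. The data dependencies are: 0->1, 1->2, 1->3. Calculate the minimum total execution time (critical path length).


Compute longest path through dependency graph: dist(Ik) = max over predecessors of dist + latency(Ik).
dist(I0) = latency 3 = 3
dist(I1) = dist(I0) + 3 = 3 + 3 = 6
dist(I2) = dist(I1) + 4 = 6 + 4 = 10
dist(I3) = dist(I1) + 1 = 6 + 1 = 7
Critical path = max dist = 10

10


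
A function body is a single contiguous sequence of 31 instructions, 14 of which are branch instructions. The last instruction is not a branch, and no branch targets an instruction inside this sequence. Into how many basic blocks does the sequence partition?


With no in-sequence branch targets, the leaders are the first instruction plus the instruction after each branch.
Number of basic blocks = branches + 1
= 14 + 1 = 15

15


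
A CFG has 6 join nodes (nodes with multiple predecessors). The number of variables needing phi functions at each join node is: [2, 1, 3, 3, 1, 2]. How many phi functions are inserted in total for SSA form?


Total phi functions = sum of phi functions at each join node
= 2 + 1 + 3 + 3 + 1 + 2 = 12

12


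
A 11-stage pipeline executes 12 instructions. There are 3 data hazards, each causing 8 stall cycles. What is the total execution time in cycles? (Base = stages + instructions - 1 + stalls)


Base cycles = 11 + 12 - 1 = 22
Total stalls = 3 * 8 = 24
Total = 22 + 24 = 46

46


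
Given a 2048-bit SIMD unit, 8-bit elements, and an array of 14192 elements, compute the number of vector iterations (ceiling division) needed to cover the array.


Width = 2048 / 8 = 256 elements per vector op
Iterations = ceil(14192 / 256) = 56

56


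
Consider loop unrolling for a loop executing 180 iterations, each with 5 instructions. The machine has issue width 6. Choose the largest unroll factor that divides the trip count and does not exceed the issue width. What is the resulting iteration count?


Largest divisor of 180 <= 6 is 6
New iterations = 180 / 6 = 30

30


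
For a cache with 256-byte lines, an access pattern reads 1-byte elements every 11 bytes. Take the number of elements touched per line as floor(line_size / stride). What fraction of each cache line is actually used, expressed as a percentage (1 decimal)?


Elements per cache line = floor(256 / 11) = 23
Bytes used = 23 * 1 = 23
Utilization = 23 / 256 * 100 = 9.0%

9.0


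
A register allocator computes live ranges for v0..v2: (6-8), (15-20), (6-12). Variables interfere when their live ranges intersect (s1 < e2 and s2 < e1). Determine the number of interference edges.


Check all pairs for overlapping intervals.
Two intervals (s1,e1) and (s2,e2) overlap if s1 < e2 and s2 < e1.
v0 (6-8) vs v1..v2: overlaps v2 -> 1
v1 (15-20) vs v2: overlaps none -> 0
Total overlapping pairs = 1 + 0 = 1

1


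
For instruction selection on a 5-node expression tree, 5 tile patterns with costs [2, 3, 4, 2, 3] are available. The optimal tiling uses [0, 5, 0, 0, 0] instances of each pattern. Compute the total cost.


Total cost = sum(count_i * cost_i)
= 0*2 + 5*3 + 0*4 + 0*2 + 0*3
= 15

15


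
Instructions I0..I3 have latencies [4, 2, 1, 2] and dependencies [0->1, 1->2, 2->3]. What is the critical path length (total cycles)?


Compute longest path through dependency graph: dist(Ik) = max over predecessors of dist + latency(Ik).
dist(I0) = latency 4 = 4
dist(I1) = dist(I0) + 2 = 4 + 2 = 6
dist(I2) = dist(I1) + 1 = 6 + 1 = 7
dist(I3) = dist(I2) + 2 = 7 + 2 = 9
Critical path = max dist = 9

9


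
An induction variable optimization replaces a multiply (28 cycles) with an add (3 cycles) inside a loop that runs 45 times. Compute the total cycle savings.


Per-iteration saving = 28 - 3 = 25
Total saved = 45 * 25 = 1125

1125


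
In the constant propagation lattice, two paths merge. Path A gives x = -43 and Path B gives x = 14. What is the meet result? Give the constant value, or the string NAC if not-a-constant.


Meet operation: if both paths give the same constant, result is that constant; if they differ, result is NAC (not-a-constant).
Path A: -43, Path B: 14 -> differ
Result: not-a-constant -> NAC

NAC


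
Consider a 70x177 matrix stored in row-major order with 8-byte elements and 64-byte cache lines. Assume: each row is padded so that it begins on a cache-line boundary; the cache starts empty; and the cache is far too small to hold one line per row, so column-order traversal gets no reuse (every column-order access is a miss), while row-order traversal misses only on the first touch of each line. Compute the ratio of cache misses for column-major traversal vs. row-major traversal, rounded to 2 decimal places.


Each row occupies 177 * 8 = 1416 bytes and starts on a line boundary, so it spans ceil(1416 / 64) = 23 cache lines.
Row-major traversal misses (one per line touched): 70 * ceil(177 * 8 / 64) = 1610
Column-major traversal misses (no reuse, every access misses): 70 * 177 = 12390
Ratio = 12390 / 1610 = 7.7

7.7


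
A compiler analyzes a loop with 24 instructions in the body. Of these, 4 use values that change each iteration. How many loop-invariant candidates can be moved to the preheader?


Invariant candidates = total - loop-dependent
= 24 - 4 = 20

20


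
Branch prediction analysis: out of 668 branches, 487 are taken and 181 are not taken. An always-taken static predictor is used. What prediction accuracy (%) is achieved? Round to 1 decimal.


Predictor: always-taken
Correct predictions = 487
Accuracy = 487 / 668 * 100 = 72.9%

72.9


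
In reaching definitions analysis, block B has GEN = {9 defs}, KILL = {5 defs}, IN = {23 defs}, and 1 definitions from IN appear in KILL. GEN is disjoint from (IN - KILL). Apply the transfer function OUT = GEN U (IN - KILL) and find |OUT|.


IN - KILL: 23 - 1 = 22 surviving definitions
OUT = GEN + surviving = 9 + 22 = 31

31


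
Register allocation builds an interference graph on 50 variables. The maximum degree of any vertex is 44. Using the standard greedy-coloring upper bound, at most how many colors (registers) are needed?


Greedy coloring never needs more than (max_degree + 1) colors: when coloring a vertex, at most max_degree neighbors are already colored.
Upper bound = 44 + 1 = 45

45


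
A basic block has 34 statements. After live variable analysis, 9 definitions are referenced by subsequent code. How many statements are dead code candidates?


Dead code = total statements - live definitions
= 34 - 9 = 25

25


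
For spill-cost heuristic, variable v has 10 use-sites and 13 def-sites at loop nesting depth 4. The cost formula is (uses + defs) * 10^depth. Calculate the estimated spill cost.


uses + defs = 10 + 13 = 23
10^4 = 10000
Spill cost = 23 * 10000 = 230000

230000


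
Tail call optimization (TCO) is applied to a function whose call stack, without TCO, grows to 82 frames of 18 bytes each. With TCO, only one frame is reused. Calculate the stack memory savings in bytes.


Without TCO: 82 * 18 = 1476 bytes
With TCO: reuse 1 frame = 18 bytes
Savings = 1476 - 18 = 1458

1458


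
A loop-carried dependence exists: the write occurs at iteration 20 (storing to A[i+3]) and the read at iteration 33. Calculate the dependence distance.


Distance = read iteration - write iteration
= 33 - 20 = 13

13


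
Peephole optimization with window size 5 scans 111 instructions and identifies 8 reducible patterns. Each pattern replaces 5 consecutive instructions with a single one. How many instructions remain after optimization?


Each match removes 4 instructions.
Total removed = 8 * 4 = 32
Remaining = 111 - 32 = 79

79


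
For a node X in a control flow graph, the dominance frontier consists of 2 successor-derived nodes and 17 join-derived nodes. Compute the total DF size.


DF(X) = direct successor contributions + join point contributions
= 2 + 17 = 19

19


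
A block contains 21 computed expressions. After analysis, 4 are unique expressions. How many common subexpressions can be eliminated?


CSE count = total expressions - unique expressions
= 21 - 4 = 17

17


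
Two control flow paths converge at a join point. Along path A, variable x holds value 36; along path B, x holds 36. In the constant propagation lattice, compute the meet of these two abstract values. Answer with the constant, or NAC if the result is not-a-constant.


Meet operation: if both paths give the same constant, result is that constant; if they differ, result is NAC (not-a-constant).
Path A: 36, Path B: 36 -> equal
Result: constant -> 36

36


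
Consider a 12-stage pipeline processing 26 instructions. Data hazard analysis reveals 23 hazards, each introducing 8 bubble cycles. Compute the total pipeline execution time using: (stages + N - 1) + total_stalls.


Base cycles = 12 + 26 - 1 = 37
Total stalls = 23 * 8 = 184
Total = 37 + 184 = 221

221


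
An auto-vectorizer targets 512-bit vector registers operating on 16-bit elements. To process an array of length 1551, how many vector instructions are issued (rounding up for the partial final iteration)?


Width = 512 / 16 = 32 elements per vector op
Iterations = ceil(1551 / 32) = 49

49


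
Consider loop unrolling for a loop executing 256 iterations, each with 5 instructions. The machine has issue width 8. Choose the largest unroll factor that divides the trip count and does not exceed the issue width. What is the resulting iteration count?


Largest divisor of 256 <= 8 is 8
New iterations = 256 / 8 = 32

32


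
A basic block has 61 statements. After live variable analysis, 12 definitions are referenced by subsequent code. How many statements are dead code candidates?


Dead code = total statements - live definitions
= 61 - 12 = 49

49


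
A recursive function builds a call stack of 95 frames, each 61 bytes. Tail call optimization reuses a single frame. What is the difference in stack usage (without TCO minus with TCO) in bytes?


Without TCO: 95 * 61 = 5795 bytes
With TCO: reuse 1 frame = 61 bytes
Savings = 5795 - 61 = 5734

5734


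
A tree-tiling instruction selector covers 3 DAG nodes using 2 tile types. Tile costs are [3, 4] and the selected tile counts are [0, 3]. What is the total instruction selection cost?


Total cost = sum(count_i * cost_i)
= 0*3 + 3*4
= 12

12


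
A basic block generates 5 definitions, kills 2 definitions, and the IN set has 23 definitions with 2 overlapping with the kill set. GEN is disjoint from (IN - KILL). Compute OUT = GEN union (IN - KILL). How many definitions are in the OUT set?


IN - KILL: 23 - 2 = 21 surviving definitions
OUT = GEN + surviving = 5 + 21 = 26

26


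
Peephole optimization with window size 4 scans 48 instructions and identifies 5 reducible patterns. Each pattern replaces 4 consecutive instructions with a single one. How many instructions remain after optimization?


Each match removes 3 instructions.
Total removed = 5 * 3 = 15
Remaining = 48 - 15 = 33

33


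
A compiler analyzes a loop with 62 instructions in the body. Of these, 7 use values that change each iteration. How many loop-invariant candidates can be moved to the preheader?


Invariant candidates = total - loop-dependent
= 62 - 7 = 55

55


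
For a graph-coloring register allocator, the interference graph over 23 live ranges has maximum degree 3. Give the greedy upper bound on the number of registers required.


Greedy coloring never needs more than (max_degree + 1) colors: when coloring a vertex, at most max_degree neighbors are already colored.
Upper bound = 3 + 1 = 4

4


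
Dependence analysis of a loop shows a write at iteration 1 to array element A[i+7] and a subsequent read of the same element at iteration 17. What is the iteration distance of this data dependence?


Distance = read iteration - write iteration
= 17 - 1 = 16

16


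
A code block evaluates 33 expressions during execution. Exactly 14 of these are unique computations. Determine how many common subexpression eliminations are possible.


CSE count = total expressions - unique expressions
= 33 - 14 = 19

19


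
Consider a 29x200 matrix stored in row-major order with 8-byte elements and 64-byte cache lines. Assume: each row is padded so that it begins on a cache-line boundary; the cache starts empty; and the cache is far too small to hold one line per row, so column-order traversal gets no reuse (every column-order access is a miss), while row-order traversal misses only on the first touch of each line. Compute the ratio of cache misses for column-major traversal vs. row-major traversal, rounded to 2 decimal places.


Each row occupies 200 * 8 = 1600 bytes and starts on a line boundary, so it spans ceil(1600 / 64) = 25 cache lines.
Row-major traversal misses (one per line touched): 29 * ceil(200 * 8 / 64) = 725
Column-major traversal misses (no reuse, every access misses): 29 * 200 = 5800
Ratio = 5800 / 725 = 8.0

8.0


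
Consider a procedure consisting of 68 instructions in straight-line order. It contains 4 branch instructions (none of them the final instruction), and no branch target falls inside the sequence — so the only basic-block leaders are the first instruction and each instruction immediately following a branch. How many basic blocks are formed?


With no in-sequence branch targets, the leaders are the first instruction plus the instruction after each branch.
Number of basic blocks = branches + 1
= 4 + 1 = 5

5


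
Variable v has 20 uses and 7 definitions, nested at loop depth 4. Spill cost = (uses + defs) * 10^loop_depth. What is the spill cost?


uses + defs = 20 + 7 = 27
10^4 = 10000
Spill cost = 27 * 10000 = 270000

270000


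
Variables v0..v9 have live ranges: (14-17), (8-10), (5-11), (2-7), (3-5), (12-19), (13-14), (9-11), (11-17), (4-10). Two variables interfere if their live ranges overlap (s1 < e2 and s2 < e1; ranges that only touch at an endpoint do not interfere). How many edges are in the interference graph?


Check all pairs for overlapping intervals.
Two intervals (s1,e1) and (s2,e2) overlap if s1 < e2 and s2 < e1.
v0 (14-17) vs v1..v9: overlaps v5, v8 -> 2
v1 (8-10) vs v2..v9: overlaps v2, v7, v9 -> 3
v2 (5-11) vs v3..v9: overlaps v3, v7, v9 -> 3
v3 (2-7) vs v4..v9: overlaps v4, v9 -> 2
v4 (3-5) vs v5..v9: overlaps v9 -> 1
v5 (12-19) vs v6..v9: overlaps v6, v8 -> 2
v6 (13-14) vs v7..v9: overlaps v8 -> 1
v7 (9-11) vs v8..v9: overlaps v9 -> 1
v8 (11-17) vs v9: overlaps none -> 0
Total overlapping pairs = 2 + 3 + 3 + 2 + 1 + 2 + 1 + 1 + 0 = 15

15


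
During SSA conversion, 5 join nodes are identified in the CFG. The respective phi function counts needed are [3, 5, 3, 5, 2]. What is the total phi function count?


Total phi functions = sum of phi functions at each join node
= 3 + 5 + 3 + 5 + 2 = 18

18


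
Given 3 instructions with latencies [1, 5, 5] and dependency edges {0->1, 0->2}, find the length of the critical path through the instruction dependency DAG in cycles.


Compute longest path through dependency graph: dist(Ik) = max over predecessors of dist + latency(Ik).
dist(I0) = latency 1 = 1
dist(I1) = dist(I0) + 5 = 1 + 5 = 6
dist(I2) = dist(I0) + 5 = 1 + 5 = 6
Critical path = max dist = 6

6


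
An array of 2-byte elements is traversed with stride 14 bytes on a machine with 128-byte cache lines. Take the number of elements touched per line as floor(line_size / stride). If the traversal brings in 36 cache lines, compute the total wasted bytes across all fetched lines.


Elements per line = floor(128 / 14) = 9
Bytes used per line = 9 * 2 = 18
Wasted per line = 128 - 18 = 110
Total wasted = 110 * 36 = 3960

3960


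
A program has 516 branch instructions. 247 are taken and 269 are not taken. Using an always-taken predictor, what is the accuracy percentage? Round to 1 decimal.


Predictor: always-taken
Correct predictions = 247
Accuracy = 247 / 516 * 100 = 47.9%

47.9


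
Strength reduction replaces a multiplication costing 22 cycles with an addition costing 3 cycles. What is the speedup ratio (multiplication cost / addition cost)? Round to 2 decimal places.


Ratio = mult_cost / add_cost = 22 / 3 = 7.33

7.33


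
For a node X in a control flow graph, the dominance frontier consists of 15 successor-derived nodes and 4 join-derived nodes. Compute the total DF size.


DF(X) = direct successor contributions + join point contributions
= 15 + 4 = 19

19


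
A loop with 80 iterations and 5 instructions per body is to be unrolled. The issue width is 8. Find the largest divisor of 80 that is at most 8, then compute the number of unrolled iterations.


Largest divisor of 80 <= 8 is 8
New iterations = 80 / 8 = 10

10


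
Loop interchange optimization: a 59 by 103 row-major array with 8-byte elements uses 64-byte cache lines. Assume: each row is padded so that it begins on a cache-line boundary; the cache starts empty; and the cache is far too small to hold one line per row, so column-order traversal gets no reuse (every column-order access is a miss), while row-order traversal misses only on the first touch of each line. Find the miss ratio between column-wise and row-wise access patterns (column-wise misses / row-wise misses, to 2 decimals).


Each row occupies 103 * 8 = 824 bytes and starts on a line boundary, so it spans ceil(824 / 64) = 13 cache lines.
Row-major traversal misses (one per line touched): 59 * ceil(103 * 8 / 64) = 767
Column-major traversal misses (no reuse, every access misses): 59 * 103 = 6077
Ratio = 6077 / 767 = 7.92

7.92


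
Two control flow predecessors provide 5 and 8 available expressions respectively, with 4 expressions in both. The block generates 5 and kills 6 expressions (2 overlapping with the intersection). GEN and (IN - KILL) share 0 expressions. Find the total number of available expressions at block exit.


IN = intersection of predecessors = 4
IN - KILL = 4 - 2 = 2
|OUT| = |GEN| + |IN - KILL| - |GEN ∩ (IN - KILL)| = 5 + 2 - 0 = 7

7


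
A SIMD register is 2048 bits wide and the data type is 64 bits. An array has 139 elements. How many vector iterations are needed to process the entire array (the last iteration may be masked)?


Width = 2048 / 64 = 32 elements per vector op
Iterations = ceil(139 / 32) = 5

5


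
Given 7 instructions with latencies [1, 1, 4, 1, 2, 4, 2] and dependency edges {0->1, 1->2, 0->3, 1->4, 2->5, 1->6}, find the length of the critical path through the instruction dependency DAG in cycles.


Compute longest path through dependency graph: dist(Ik) = max over predecessors of dist + latency(Ik).
dist(I0) = latency 1 = 1
dist(I1) = dist(I0) + 1 = 1 + 1 = 2
dist(I2) = dist(I1) + 4 = 2 + 4 = 6
dist(I3) = dist(I0) + 1 = 1 + 1 = 2
dist(I4) = dist(I1) + 2 = 2 + 2 = 4
dist(I5) = dist(I2) + 4 = 6 + 4 = 10
dist(I6) = dist(I1) + 2 = 2 + 2 = 4
Critical path = max dist = 10

10


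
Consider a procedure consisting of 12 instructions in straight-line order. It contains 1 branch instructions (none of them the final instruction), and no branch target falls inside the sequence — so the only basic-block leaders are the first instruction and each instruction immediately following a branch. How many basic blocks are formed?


With no in-sequence branch targets, the leaders are the first instruction plus the instruction after each branch.
Number of basic blocks = branches + 1
= 1 + 1 = 2

2


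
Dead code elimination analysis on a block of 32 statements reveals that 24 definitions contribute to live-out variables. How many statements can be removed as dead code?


Dead code = total statements - live definitions
= 32 - 24 = 8

8


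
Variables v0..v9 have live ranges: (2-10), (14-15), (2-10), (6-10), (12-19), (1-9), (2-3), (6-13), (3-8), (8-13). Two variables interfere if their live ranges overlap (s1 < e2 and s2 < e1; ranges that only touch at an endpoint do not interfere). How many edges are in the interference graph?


Check all pairs for overlapping intervals.
Two intervals (s1,e1) and (s2,e2) overlap if s1 < e2 and s2 < e1.
v0 (2-10) vs v1..v9: overlaps v2, v3, v5, v6, v7, v8, v9 -> 7
v1 (14-15) vs v2..v9: overlaps v4 -> 1
v2 (2-10) vs v3..v9: overlaps v3, v5, v6, v7, v8, v9 -> 6
v3 (6-10) vs v4..v9: overlaps v5, v7, v8, v9 -> 4
v4 (12-19) vs v5..v9: overlaps v7, v9 -> 2
v5 (1-9) vs v6..v9: overlaps v6, v7, v8, v9 -> 4
v6 (2-3) vs v7..v9: overlaps none -> 0
v7 (6-13) vs v8..v9: overlaps v8, v9 -> 2
v8 (3-8) vs v9: overlaps none -> 0
Total overlapping pairs = 7 + 1 + 6 + 4 + 2 + 4 + 0 + 2 + 0 = 26

26


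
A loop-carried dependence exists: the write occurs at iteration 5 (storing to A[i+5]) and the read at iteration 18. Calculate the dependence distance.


Distance = read iteration - write iteration
= 18 - 5 = 13

13
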